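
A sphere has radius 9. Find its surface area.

|∂B_3(9)| = 4πr² = 4π·(9)² ≈ 1017.88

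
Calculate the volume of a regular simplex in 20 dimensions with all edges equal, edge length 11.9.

For a regular n-simplex with edge a, V = (a^n / n!)·√((n+1)/2^n). With a=11.9, n=20: V ≈ 5.96519.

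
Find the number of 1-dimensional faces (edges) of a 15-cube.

An n-cube has n·2^(n-1) edges. With n = 15: 15·16384 = 245760.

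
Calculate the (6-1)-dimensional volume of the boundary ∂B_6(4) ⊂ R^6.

The surface area of an n-ball is 2π^(n/2) r^(n-1) / Γ(n/2). For n=6, r=4: 1024·π^3 ≈ 31750.4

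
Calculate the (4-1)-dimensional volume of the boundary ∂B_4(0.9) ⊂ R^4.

S_4(0.9) = 2·π^(4/2)·(0.9)^3 / Γ(4/2) ≈ 14.3899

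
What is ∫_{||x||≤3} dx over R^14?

The n-ball volume is π^(n/2)·r^n/Γ(n/2+1). With n=14, r=3: V = 531441·π^7/560 ≈ 2.86626e+06.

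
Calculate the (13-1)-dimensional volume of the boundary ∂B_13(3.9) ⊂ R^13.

S = n·V_n(r)/r = 13·V_13(3.9)/3.9 (volume-to-surface relation), giving 1.46575e+08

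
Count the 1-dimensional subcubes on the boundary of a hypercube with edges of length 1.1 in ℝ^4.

Choose 1 of 4 axes to span the face (C(4,1) = 4 ways), then fix each of the remaining 3 coordinates at one of its two extreme values (2^3 = 8 ways): 4·8 = 32.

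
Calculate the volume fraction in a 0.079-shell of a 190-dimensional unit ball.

1 - (1-0.079)^190 ≈ 0.9999998381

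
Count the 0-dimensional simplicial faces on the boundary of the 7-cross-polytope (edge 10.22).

An n-cross-polytope has 2^(k+1)·C(n,k+1) k-faces. Here 2^1·C(7,1) = 2·7 = 14.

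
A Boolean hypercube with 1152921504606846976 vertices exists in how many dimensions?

2^n = 1152921504606846976 ⇒ n = log_2(1152921504606846976) = 60.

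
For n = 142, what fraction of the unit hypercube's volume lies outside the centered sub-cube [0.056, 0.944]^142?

Shell fraction = 1 - (1-0.112)^142 ≈ 0.9999999527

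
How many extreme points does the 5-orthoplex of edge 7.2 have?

The vertices are ±e_1, ..., ±e_5, so there are 2·5 = 10.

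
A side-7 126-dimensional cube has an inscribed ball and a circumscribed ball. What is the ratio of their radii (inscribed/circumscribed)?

Ratio = (s/2)/(s√126/2) = 126^(-1/2) ≈ 0.0890871.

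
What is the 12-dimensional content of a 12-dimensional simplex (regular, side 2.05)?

Volume = 2.05^12 · √(13/2^12) / 12! ≈ 6.4789e-07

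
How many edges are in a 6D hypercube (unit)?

An n-cube has C(n,k)·2^(n-k) k-faces. Here C(6,1)·2^5 = 6·32 = 192.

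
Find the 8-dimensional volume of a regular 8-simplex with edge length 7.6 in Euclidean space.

For a regular n-simplex with edge a, V = (a^n / n!)·√((n+1)/2^n). With a=7.6, n=8: V ≈ 51.7594.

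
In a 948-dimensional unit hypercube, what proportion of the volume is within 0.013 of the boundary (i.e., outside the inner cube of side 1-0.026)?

1 - (1 - 2·0.013)^948 = 1 - 0.974^948 ≈ 1 - 1.425e-11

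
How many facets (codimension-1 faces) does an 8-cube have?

f_7(8-cube) = (8 choose 7) · 2^1 = 16.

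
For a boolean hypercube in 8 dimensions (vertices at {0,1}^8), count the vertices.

Number of vertices = 2^8 = 256.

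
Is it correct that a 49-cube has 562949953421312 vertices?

True. The 49-cube has 2^49 = 562949953421312 vertices.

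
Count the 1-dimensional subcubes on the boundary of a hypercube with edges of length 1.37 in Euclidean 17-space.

Choose 1 of 17 axes to span the face (C(17,1) = 17 ways), then fix each of the remaining 16 coordinates at one of its two extreme values (2^16 = 65536 ways): 17·65536 = 1114112.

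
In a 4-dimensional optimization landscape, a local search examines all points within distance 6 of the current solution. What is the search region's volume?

Volume = π^{4/2}·(6)^4/Γ(3) = 648·π^2 ≈ 6395.5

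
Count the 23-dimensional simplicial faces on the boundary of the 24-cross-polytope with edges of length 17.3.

Number of 23-faces = 2^(23+1) · C(24,23+1) = 16777216 · 1 = 16777216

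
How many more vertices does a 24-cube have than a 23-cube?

The 24-cube has 2^24 = 16777216 vertices. The 23-cube has 2^23 = 8388608 vertices. Difference: 16777216 - 8388608 = 8388608.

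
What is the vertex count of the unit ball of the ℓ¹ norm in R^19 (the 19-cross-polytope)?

Number of vertices = 2n = 38.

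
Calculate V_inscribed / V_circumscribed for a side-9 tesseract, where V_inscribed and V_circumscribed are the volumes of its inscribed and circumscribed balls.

V_in / V_out = (r_in/r_out)^4 = (1/√4)^4 = 4^(-4/2) ≈ 0.0625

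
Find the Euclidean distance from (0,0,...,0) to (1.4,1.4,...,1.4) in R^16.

||(1.4,1.4,...,1.4)|| = √(16)·1.4 = 5.6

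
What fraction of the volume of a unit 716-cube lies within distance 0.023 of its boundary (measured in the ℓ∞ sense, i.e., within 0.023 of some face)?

1 - (1 - 2·0.023)^716 = 1 - 0.954^716 ≈ 1 - 2.273e-15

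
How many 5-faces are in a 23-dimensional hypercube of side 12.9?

Choose 5 of 23 axes to span the face (C(23,5) = 33649 ways), then fix each of the remaining 18 coordinates at one of its two extreme values (2^18 = 262144 ways): 33649·262144 = 8820883456.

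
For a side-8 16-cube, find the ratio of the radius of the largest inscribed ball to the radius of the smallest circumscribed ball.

r_in = 8/2 (half the side); r_out = 8√16/2 (half the diagonal). Ratio = 1/√16 ≈ 0.25.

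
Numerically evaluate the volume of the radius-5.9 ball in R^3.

V_3(5.9) = π^(3/2) · (5.9)^3 / Γ(3/2 + 1) ≈ 860.29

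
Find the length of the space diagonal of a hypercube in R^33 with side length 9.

d = √(9² + 9² + ... + 9²) [33 terms] = √(33·9²) = 9√33 ≈ 51.7011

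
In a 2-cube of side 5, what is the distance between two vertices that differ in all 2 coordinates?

The space diagonal of an n-cube of side s is s√n. Here 5·√2 ≈ 7.07107.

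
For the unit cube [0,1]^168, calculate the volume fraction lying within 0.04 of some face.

The inner cube has side 1-2·0.04 = 0.92 and volume (0.92)^168 ≈ 8.248e-07, so the shell holds 0.9999991752 of the volume.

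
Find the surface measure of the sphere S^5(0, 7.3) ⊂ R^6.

S_6(7.3) = 2·π^(6/2)·(7.3)^5 / Γ(6/2) ≈ 642782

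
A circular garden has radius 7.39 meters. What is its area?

V_2(7.39) = π^(2/2) · (7.39)^2 / Γ(2/2 + 1) ≈ 171.569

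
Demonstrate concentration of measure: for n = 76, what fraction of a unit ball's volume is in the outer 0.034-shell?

1 - (1-0.034)^76 ≈ 0.927846 ≈ 92.78%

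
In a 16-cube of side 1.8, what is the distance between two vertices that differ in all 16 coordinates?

Diagonal = √16 · 1.8 = 7.2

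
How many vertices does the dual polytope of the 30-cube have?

An n-cross-polytope has 2n vertices; here n = 30, giving 60.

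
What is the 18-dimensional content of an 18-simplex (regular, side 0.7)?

For a regular n-simplex with edge a, V = (a^n / n!)·√((n+1)/2^n). With a=0.7, n=18: V ≈ 2.16536e-21.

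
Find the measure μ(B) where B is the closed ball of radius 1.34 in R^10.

Volume = π^{10/2}·(1.34)^10/Γ(6) ≈ 47.601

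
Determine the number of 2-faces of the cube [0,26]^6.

Choose 2 of 6 axes to span the face (C(6,2) = 15 ways), then fix each of the remaining 4 coordinates at one of its two extreme values (2^4 = 16 ways): 15·16 = 240.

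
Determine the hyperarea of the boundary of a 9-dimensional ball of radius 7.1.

S = n·V_n(r)/r = 9·V_9(7.1)/7.1 (volume-to-surface relation), giving 1.91702e+08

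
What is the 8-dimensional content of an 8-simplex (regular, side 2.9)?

Volume = 2.9^8 · √(9/2^8) / 8! ≈ 0.0232629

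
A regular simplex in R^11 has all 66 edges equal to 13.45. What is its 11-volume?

V_11 = √(12) · 13.45^11 / (11! · 2^(11/2)) ≈ 4997.07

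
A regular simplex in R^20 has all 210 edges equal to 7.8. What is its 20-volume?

V = (7.8^20 / 20!) · √((20+1) / 2^20) ≈ 0.00127814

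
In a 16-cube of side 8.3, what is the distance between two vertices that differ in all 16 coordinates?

Diagonal = √16 · 8.3 = 33.2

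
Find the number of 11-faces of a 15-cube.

Choose 11 of 15 axes to span the face (C(15,11) = 1365 ways), then fix each of the remaining 4 coordinates at one of its two extreme values (2^4 = 16 ways): 1365·16 = 21840.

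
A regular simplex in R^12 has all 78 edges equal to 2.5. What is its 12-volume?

V_12 = √(13) · 2.5^12 / (12! · 2^(12/2)) ≈ 7.01027e-06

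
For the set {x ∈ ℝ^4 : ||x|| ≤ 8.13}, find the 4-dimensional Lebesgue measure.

Volume = π^{4/2}·(8.13)^4/Γ(3) ≈ 21559.2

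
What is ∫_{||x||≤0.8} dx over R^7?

The n-ball volume is π^(n/2)·r^n/Γ(n/2+1). With n=7, r=0.8: V ≈ 0.990855.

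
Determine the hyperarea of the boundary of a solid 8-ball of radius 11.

S_8(11) = 2·π^(8/2)·(11)^7 / Γ(8/2) = 19487171·π^4/3 ≈ 6.32743e+08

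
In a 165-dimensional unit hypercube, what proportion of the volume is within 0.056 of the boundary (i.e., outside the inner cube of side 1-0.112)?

The inner cube has side 1-2·0.056 = 0.888 and volume (0.888)^165 ≈ 3.077e-09, so the shell holds 0.9999999969 of the volume.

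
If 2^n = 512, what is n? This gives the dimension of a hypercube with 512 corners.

The n-cube has 2^n vertices, and 512 = 2^9, so n = 9.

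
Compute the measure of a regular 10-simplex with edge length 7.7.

V_10 = √(11) · 7.7^10 / (10! · 2^(10/2)) ≈ 20.9262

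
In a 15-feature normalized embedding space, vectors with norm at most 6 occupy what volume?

Volume = π^{15/2}·(6)^15/Γ(17/2) = 1486016741376·π^7/25025 ≈ 1.79349e+11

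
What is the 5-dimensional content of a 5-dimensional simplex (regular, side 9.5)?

V_5 = √(6) · 9.5^5 / (5! · 2^(5/2)) ≈ 279.214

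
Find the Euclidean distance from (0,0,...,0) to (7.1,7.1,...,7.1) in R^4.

The space diagonal of an n-cube of side s is s√n. Here 7.1·√4 = 14.2.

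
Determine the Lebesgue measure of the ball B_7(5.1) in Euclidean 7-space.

Volume = π^{7/2}·(5.1)^7/Γ(9/2) ≈ 424006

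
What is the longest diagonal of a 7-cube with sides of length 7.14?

The space diagonal of an n-cube of side s is s√n. Here 7.14·√7 ≈ 18.8907.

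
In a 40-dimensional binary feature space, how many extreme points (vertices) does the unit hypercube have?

An n-cube has 2^n vertices; for n = 40 that is 2^40 = 1099511627776.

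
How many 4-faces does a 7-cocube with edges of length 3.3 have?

Number of 4-faces = 2^(4+1) · C(7,4+1) = 32 · 21 = 672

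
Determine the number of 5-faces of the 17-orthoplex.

f_5(17-orthoplex) = 2^6 · (17 choose 6) = 792064.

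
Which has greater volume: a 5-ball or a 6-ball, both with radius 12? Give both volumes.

V_5(12) ≈ 1.3098e+06. V_6(12) ≈ 1.54307e+07. The 6-ball is larger.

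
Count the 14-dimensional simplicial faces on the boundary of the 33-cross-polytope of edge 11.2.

Number of 14-faces = 2^(14+1) · C(33,14+1) = 32768 · 1037158320 = 33985603829760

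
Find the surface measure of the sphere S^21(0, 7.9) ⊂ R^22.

The surface area of an n-ball is 2π^(n/2) r^(n-1) / Γ(n/2). For n=22, r=7.9: 1.14838e+18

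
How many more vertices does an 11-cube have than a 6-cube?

The 11-cube has 2^11 = 2048 vertices. The 6-cube has 2^6 = 64 vertices. Difference: 2048 - 64 = 1984.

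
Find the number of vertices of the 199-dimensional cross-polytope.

The 199-dimensional cross-polytope has 2n = 2·199 = 398 vertices.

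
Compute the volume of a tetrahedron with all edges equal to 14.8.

Volume = (√2/12) · 14.8³ = 382.049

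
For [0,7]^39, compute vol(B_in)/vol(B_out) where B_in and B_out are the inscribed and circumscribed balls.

The radii are 7/2 and 7√39/2, so the volume ratio is (1/√39)^39 = 39^{-39/2} ≈ 9.42411e-32.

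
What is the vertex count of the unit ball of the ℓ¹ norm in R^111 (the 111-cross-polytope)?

An n-cross-polytope has 2n vertices; here n = 111, giving 222.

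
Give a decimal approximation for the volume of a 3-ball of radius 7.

The n-ball volume is π^(n/2)·r^n/Γ(n/2+1). With n=3, r=7: V = 1372·π/3 ≈ 1436.76.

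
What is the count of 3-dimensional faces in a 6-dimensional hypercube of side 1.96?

f_3(6-cube) = (6 choose 3) · 2^3 = 160.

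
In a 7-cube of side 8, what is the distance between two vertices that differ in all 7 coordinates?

Diagonal = √7 · 8 ≈ 21.166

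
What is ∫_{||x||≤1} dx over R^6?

V_6(1) = π^(6/2) · (1)^6 / Γ(6/2 + 1) = π^3/6 ≈ 5.16771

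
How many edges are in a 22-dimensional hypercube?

Number of 1-faces = C(22,1) · 2^(22-1) = 22 · 2097152 = 46137344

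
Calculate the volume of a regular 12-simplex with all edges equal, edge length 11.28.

V_12 = √(13) · 11.28^12 / (12! · 2^(12/2)) ≈ 499.073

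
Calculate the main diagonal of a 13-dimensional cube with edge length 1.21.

||(1.21,1.21,...,1.21)|| = √(13)·1.21 ≈ 4.36272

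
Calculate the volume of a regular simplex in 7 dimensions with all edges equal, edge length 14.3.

Volume = 14.3^7 · √(8/2^7) / 7! ≈ 6065.43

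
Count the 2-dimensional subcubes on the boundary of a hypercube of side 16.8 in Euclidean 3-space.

Choose 2 of 3 axes to span the face (C(3,2) = 3 ways), then fix each of the remaining 1 coordinate at one of its two extreme values (2^1 = 2 ways): 3·2 = 6.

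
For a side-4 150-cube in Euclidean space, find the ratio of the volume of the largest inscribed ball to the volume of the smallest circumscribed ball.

Volume scales as r^n, and r_in/r_out = 1/√150, giving (1/√150)^150 ≈ 6.21091e-164.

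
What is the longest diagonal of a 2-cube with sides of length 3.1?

d = √(3.1² + 3.1² + ... + 3.1²) [2 terms] = √(2·3.1²) = 3.1√2 ≈ 4.38406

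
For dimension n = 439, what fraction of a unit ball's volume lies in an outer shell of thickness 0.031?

1 - (1-0.031)^439 ≈ 0.9999990089 ≈ 99.999901%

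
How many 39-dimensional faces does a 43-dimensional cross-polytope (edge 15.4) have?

Each 39-face is the convex hull of 40 vertices, one chosen as ±e_i from each of 40 distinct axes: 2^40·C(43,40) = 13569072998383616.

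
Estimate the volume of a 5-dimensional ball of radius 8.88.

The n-ball volume is π^(n/2)·r^n/Γ(n/2+1). With n=5, r=8.88: V ≈ 290645.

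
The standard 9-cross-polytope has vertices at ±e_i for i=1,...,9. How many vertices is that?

Number of vertices = 2n = 18.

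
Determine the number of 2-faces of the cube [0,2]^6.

Choose 2 of 6 axes to span the face (C(6,2) = 15 ways), then fix each of the remaining 4 coordinates at one of its two extreme values (2^4 = 16 ways): 15·16 = 240.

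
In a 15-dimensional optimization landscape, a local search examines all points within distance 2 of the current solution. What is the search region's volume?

V = 8388608·π^7/2027025 ≈ 12499.1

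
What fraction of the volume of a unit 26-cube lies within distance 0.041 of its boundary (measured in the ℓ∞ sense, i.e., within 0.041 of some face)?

The inner cube has side 1-2·0.041 = 0.918 and volume (0.918)^26 ≈ 0.1081, so the shell holds 0.891879 of the volume.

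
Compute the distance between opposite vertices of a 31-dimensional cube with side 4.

||(4,4,...,4)|| = √(31)·4 ≈ 22.2711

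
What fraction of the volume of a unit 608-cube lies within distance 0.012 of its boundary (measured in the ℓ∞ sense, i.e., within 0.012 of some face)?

1 - (1 - 2·0.012)^608 = 1 - 0.976^608 ≈ 0.999999615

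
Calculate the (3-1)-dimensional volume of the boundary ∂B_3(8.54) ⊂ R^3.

S = n·V_n(r)/r = 3·V_3(8.54)/8.54 (volume-to-surface relation), giving 4πr² = 4π·(8.54)² ≈ 916.486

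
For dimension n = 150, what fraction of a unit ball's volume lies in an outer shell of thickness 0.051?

1 - (1-0.051)^150 ≈ 0.999611 ≈ 99.9611%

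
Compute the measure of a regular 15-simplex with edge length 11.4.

Volume = 11.4^15 · √(16/2^15) / 15! ≈ 120.617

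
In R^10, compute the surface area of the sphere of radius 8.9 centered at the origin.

The surface area of an n-ball is 2π^(n/2) r^(n-1) / Γ(n/2). For n=10, r=8.9: 8.93466e+09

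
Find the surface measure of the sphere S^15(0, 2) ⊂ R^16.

S_16(2) = 2·π^(16/2)·(2)^15 / Γ(16/2) = 4096·π^8/315 ≈ 123381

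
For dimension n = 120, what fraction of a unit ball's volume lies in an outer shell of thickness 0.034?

1 - (1-0.034)^120 ≈ 0.984251 ≈ 98.43%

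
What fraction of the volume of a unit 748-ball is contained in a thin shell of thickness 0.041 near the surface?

V(inner)/V(outer) = ((1-0.041)/1)^748 ≈ 2.514e-14, so the shell fraction is 1 - 2.514e-14.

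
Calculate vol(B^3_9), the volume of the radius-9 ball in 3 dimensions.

V_3(9) = π^(3/2) · (9)^3 / Γ(3/2 + 1) = 972·π ≈ 3053.63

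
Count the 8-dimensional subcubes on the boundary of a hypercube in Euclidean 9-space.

f_8(9-cube) = (9 choose 8) · 2^1 = 18.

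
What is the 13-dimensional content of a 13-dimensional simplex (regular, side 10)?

For a regular n-simplex with edge a, V = (a^n / n!)·√((n+1)/2^n). With a=10, n=13: V ≈ 66.3879.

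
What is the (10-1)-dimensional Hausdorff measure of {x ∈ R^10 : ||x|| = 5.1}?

S_10(5.1) = 2·π^(10/2)·(5.1)^9 / Γ(10/2) ≈ 5.9525e+07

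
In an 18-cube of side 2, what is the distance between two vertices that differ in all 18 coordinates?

The space diagonal of an n-cube of side s is s√n. Here 2·√18 ≈ 8.48528.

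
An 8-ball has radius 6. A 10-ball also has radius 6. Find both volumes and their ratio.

V_8(6) ≈ 6.81708e+06. V_10(6) ≈ 1.54199e+08. Ratio V_8/V_10 ≈ 0.04421.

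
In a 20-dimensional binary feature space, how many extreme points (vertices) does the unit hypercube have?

Each vertex is a binary string of length 20, so there are 2^20 = 1048576.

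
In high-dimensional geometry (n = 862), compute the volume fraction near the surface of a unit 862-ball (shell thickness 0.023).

1 - (1-0.023)^862 ≈ 0.9999999981 ≈ (100 - 1.95e-07)%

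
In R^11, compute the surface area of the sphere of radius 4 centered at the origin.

S_11(4) = 2·π^(11/2)·(4)^10 / Γ(11/2) = 67108864·π^5/945 ≈ 2.17319e+07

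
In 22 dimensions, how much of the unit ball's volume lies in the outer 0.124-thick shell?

Shell fraction = 1 - (1-0.124)^22 ≈ 0.945664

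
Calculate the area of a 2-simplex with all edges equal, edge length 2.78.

Area = (√3/4) · 2.78² = 3.3465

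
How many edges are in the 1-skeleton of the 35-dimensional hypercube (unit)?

Each of the 2^35 = 34359738368 vertices has degree 35; total edges = 35·2^35/2 = 601295421440.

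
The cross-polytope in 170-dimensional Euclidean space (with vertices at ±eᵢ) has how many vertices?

The vertices are ±e_1, ..., ±e_170, so there are 2·170 = 340.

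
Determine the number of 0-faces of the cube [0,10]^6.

An n-cube has C(n,k)·2^(n-k) k-faces. Here C(6,0)·2^6 = 1·64 = 64.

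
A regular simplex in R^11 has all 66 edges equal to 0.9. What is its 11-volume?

For a regular n-simplex with edge a, V = (a^n / n!)·√((n+1)/2^n). With a=0.9, n=11: V ≈ 6.0178e-10.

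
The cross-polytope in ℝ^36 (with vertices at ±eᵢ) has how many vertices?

Number of vertices = 2n = 72.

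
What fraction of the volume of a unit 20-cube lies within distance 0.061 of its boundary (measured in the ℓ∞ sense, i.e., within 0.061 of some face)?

1 - (1 - 2·0.061)^20 = 1 - 0.878^20 ≈ 0.925888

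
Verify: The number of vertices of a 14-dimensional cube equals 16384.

True. The 14-cube has 2^14 = 16384 vertices.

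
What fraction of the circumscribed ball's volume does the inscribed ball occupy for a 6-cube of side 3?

V_in/V_out = n^(-n/2) = 6^(-6/2) ≈ 0.00462963.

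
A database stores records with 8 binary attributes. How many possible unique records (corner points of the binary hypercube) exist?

Number of vertices = 2^8 = 256.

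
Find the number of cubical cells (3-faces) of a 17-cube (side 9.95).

Choose 3 of 17 axes to span the face (C(17,3) = 680 ways), then fix each of the remaining 14 coordinates at one of its two extreme values (2^14 = 16384 ways): 680·16384 = 11141120.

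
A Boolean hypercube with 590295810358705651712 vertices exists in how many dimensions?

The n-cube has 2^n vertices, and 590295810358705651712 = 2^69, so n = 69.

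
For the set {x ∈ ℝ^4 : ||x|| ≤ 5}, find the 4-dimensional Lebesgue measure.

Volume = π^{4/2}·(5)^4/Γ(3) = 625·π^2/2 ≈ 3084.25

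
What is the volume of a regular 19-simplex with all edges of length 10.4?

For a regular n-simplex with edge a, V = (a^n / n!)·√((n+1)/2^n). With a=10.4, n=19: V ≈ 1.06972.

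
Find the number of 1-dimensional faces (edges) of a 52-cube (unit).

Number of 1-faces = C(52,1)·2^(52-1) = 52·2251799813685248 = 117093590311632896.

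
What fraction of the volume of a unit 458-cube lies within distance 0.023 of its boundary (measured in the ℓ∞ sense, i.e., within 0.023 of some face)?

1 - (1 - 2·0.023)^458 = 1 - 0.954^458 ≈ 1 - 4.297e-10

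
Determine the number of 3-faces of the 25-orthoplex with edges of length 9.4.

An n-cross-polytope has 2^(k+1)·C(n,k+1) k-faces. Here 2^4·C(25,4) = 16·12650 = 202400.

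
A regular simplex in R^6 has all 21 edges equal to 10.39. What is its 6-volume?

V = (10.39^6 / 6!) · √((6+1) / 2^6) ≈ 577.856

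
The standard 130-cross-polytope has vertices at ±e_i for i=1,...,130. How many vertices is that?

The vertices are ±e_1, ..., ±e_130, so there are 2·130 = 260.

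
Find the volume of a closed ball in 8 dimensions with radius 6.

V = 69984·π^4 ≈ 6.81708e+06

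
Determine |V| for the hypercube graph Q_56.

The 56-cube has 2^56 = 72057594037927936 vertices.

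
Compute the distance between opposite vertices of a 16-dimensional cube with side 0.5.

d = √(0.5² + 0.5² + ... + 0.5²) [16 terms] = √(16·0.5²) = 0.5√16 = 2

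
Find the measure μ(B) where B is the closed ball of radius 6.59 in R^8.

Volume = π^{8/2}·(6.59)^8/Γ(5) ≈ 1.44368e+07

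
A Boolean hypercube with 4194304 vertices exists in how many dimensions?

The n-cube has 2^n vertices, and 4194304 = 2^22, so n = 22.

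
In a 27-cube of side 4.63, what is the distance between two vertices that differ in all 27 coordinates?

d = √(4.63² + 4.63² + ... + 4.63²) [27 terms] = √(27·4.63²) = 4.63√27 ≈ 24.0582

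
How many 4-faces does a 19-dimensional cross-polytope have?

f_4(19-orthoplex) = 2^5 · (19 choose 5) = 372096.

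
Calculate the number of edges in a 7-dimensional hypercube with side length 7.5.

Each of the 2^7 = 128 vertices has degree 7; total edges = 7·2^7/2 = 448.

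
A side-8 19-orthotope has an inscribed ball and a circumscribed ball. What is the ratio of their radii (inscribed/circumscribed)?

r_in / r_out = (8/2) / (8√19/2) = 1/√19 ≈ 0.229416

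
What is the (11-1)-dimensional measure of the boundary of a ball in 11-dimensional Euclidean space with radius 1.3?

|∂B_11(1.3)| ≈ 285.714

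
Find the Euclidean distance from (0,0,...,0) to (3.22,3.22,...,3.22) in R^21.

Diagonal = √21 · 3.22 ≈ 14.7559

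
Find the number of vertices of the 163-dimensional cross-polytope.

Number of vertices = 2n = 326.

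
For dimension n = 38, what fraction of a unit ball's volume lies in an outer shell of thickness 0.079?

1 - (1-0.079)^38 ≈ 0.95616 ≈ 95.62%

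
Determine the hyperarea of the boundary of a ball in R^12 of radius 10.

The surface area of an n-ball is 2π^(n/2) r^(n-1) / Γ(n/2). For n=12, r=10: 5000000000·π^6/3 ≈ 1.60232e+12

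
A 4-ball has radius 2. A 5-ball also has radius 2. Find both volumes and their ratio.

V_4(2) ≈ 78.9568. V_5(2) ≈ 168.441. Ratio V_4/V_5 ≈ 0.4687.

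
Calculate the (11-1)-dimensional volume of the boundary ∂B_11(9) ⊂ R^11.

|∂B_11(9)| = 8264970432·π^5/35 ≈ 7.22641e+10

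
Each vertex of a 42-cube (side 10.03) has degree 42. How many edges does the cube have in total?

An n-cube has n·2^(n-1) edges. With n = 42: 42·2199023255552 = 92358976733184.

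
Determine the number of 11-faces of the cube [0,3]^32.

Choose 11 of 32 axes to span the face (C(32,11) = 129024480 ways), then fix each of the remaining 21 coordinates at one of its two extreme values (2^21 = 2097152 ways): 129024480·2097152 = 270583946280960.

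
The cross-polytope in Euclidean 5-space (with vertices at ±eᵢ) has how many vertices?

The vertices are ±e_1, ..., ±e_5, so there are 2·5 = 10.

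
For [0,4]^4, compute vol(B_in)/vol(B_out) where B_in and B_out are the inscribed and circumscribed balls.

The radii are 4/2 and 4√4/2, so the volume ratio is (1/√4)^4 = 4^{-4/2} ≈ 0.0625.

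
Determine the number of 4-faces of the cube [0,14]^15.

Choose 4 of 15 axes to span the face (C(15,4) = 1365 ways), then fix each of the remaining 11 coordinates at one of its two extreme values (2^11 = 2048 ways): 1365·2048 = 2795520.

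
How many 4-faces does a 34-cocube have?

Number of 4-faces = 2^(4+1) · C(34,4+1) = 32 · 278256 = 8904192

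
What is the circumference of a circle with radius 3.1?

The surface area of an n-ball is 2π^(n/2) r^(n-1) / Γ(n/2). For n=2, r=3.1: 2πr = 2π·3.1 ≈ 19.4779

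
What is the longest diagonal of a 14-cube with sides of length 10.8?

The space diagonal of an n-cube of side s is s√n. Here 10.8·√14 ≈ 40.4099.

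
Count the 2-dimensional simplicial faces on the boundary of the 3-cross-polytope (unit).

Number of 2-faces = 2^(2+1) · C(3,2+1) = 8 · 1 = 8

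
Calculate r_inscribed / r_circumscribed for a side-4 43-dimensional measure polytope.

r_in / r_out = (4/2) / (4√43/2) = 1/√43 ≈ 0.152499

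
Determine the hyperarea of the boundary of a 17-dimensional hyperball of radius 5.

S = n·V_n(r)/r = 17·V_17(5)/5 (volume-to-surface relation), giving 3125000000000·π^8/81081 ≈ 3.65704e+11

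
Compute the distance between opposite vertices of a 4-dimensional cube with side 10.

||(10,10,...,10)|| = √(4)·10 = 20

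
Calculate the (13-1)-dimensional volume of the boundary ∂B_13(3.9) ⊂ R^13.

S = n·V_n(r)/r = 13·V_13(3.9)/3.9 (volume-to-surface relation), giving 1.46575e+08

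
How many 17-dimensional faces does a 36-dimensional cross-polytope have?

f_17(36-orthoplex) = 2^18 · (36 choose 18) = 2378992268083200.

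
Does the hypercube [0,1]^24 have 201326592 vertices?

False. The 24-cube has 2^24 = 16777216 vertices.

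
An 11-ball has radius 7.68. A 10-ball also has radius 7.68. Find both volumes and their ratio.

V_11(7.68) ≈ 1.03295e+10. V_10(7.68) ≈ 1.82046e+09. Ratio V_11/V_10 ≈ 5.674.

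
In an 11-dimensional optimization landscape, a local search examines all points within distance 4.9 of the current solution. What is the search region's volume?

The n-ball volume is π^(n/2)·r^n/Γ(n/2+1). With n=11, r=4.9: V ≈ 7.36651e+07.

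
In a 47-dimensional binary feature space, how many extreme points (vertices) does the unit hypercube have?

The 47-cube has 2^47 = 140737488355328 vertices.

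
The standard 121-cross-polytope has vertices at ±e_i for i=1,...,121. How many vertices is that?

An n-cross-polytope has 2n vertices; here n = 121, giving 242.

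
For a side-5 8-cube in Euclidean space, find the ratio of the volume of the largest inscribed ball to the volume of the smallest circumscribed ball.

V_in/V_out = n^(-n/2) = 8^(-8/2) ≈ 0.000244141.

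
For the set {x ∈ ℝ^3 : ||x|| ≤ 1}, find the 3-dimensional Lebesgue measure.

V = 4·π/3 ≈ 4.18879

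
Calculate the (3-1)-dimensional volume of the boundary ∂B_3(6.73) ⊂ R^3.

S_3(6.73) = 2·π^(3/2)·(6.73)^2 / Γ(3/2) = 4πr² = 4π·(6.73)² ≈ 569.167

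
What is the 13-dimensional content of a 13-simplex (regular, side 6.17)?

For a regular n-simplex with edge a, V = (a^n / n!)·√((n+1)/2^n). With a=6.17, n=13: V ≈ 0.12468.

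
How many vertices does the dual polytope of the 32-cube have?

An n-cross-polytope has 2n vertices; here n = 32, giving 64.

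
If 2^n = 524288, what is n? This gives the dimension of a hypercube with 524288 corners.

The n-cube has 2^n vertices, and 524288 = 2^19, so n = 19.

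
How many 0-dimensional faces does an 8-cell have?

Choose 0 of 4 axes to span the face (C(4,0) = 1 way), then fix each of the remaining 4 coordinates at one of its two extreme values (2^4 = 16 ways): 1·16 = 16.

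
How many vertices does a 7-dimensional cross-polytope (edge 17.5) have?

Each 0-face is the convex hull of 1 vertex, one chosen as ±e_i from each of 1 distinct axis: 2^1·C(7,1) = 14.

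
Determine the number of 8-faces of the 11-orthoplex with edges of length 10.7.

Number of 8-faces = 2^(8+1) · C(11,8+1) = 512 · 55 = 28160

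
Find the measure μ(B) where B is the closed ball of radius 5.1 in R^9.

Volume = π^{9/2}·(5.1)^9/Γ(11/2) ≈ 7.69926e+06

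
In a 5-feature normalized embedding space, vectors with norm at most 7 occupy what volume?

The n-ball volume is π^(n/2)·r^n/Γ(n/2+1). With n=5, r=7: V = 134456·π^2/15 ≈ 88468.5.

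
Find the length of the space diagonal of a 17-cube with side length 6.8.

d = √(6.8² + 6.8² + ... + 6.8²) [17 terms] = √(17·6.8²) = 6.8√17 ≈ 28.0371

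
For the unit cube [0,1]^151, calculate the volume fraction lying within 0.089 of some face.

1 - (1 - 2·0.089)^151 = 1 - 0.822^151 ≈ 1 - 1.398e-13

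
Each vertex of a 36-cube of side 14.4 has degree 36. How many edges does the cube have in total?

Each of the 2^36 = 68719476736 vertices has degree 36; total edges = 36·2^36/2 = 1236950581248.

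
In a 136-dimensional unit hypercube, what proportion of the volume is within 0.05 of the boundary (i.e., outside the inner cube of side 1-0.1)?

The inner cube has side 1-2·0.05 = 0.9 and volume (0.9)^136 ≈ 5.984e-07, so the shell holds 0.9999994016 of the volume.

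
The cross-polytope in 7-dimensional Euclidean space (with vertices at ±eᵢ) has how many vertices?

An n-cross-polytope has 2n vertices; here n = 7, giving 14.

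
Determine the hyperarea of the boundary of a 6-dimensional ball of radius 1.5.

S_6(1.5) = 2·π^(6/2)·(1.5)^5 / Γ(6/2) = 243·π^3/32 ≈ 235.454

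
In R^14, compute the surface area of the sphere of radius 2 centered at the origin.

S = n·V_n(r)/r = 14·V_14(2)/2 (volume-to-surface relation), giving 1024·π^7/45 ≈ 68728.5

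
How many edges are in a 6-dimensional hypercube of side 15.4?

f_1(6-cube) = (6 choose 1) · 2^5 = 192.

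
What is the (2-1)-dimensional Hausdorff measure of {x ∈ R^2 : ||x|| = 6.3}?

S_2(6.3) = 2·π^(2/2)·(6.3)^1 / Γ(2/2) = 2πr = 2π·6.3 ≈ 39.5841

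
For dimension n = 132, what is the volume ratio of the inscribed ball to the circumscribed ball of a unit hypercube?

V_in/V_out = n^(-n/2) = 132^(-132/2) ≈ 1.10185e-140.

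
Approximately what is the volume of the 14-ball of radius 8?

V = 274877906944·π^7/315 ≈ 2.63559e+12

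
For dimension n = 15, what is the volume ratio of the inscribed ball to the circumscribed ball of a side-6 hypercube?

V_in / V_out = (r_in/r_out)^15 = (1/√15)^15 = 15^(-15/2) ≈ 1.51118e-09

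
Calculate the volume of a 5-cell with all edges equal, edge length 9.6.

For a regular n-simplex with edge a, V = (a^n / n!)·√((n+1)/2^n). With a=9.6, n=4: V ≈ 197.833.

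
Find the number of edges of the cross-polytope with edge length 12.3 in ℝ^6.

An n-cross-polytope has 2^(k+1)·C(n,k+1) k-faces. Here 2^2·C(6,2) = 4·15 = 60.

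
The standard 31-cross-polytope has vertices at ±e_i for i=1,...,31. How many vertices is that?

The 31-dimensional cross-polytope has 2n = 2·31 = 62 vertices.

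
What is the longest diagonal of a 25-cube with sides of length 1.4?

d = √(1.4² + 1.4² + ... + 1.4²) [25 terms] = √(25·1.4²) = 1.4√25 = 7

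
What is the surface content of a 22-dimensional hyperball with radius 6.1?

S = n·V_n(r)/r = 22·V_22(6.1)/6.1 (volume-to-surface relation), giving 5.03318e+15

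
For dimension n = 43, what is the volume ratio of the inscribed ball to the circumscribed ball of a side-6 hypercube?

Volume scales as r^n, and r_in/r_out = 1/√43, giving (1/√43)^43 ≈ 7.59326e-36.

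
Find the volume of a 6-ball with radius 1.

V_6(1) = π^(6/2) · (1)^6 / Γ(6/2 + 1) = π^3/6 ≈ 5.16771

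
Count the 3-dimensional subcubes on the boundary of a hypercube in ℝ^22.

f_3(22-cube) = (22 choose 3) · 2^19 = 807403520.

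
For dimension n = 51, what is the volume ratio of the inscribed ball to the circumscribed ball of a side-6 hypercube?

V_in / V_out = (r_in/r_out)^51 = (1/√51)^51 = 51^(-51/2) ≈ 2.86392e-44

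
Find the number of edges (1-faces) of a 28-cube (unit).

An n-cube has C(n,k)·2^(n-k) k-faces. Here C(28,1)·2^27 = 28·134217728 = 3758096384.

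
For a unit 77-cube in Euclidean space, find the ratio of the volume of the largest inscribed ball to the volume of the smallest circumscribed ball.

V_in/V_out = n^(-n/2) = 77^(-77/2) ≈ 2.34481e-73.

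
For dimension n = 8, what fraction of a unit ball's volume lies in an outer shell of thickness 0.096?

1 - (1-0.096)^8 ≈ 0.553987 ≈ 55.40%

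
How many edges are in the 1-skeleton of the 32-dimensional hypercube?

An n-cube has n·2^(n-1) edges. With n = 32: 32·2147483648 = 68719476736.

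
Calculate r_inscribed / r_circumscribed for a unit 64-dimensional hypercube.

For an n-cube of any side s, the inradius is s/2 and the circumradius is s√n/2, so the ratio is 1/√64 ≈ 0.125.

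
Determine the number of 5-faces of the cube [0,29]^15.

An n-cube has C(n,k)·2^(n-k) k-faces. Here C(15,5)·2^10 = 3003·1024 = 3075072.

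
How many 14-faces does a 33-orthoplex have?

f_14(33-orthoplex) = 2^15 · (33 choose 15) = 33985603829760.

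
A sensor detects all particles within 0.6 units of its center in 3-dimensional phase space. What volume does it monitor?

The n-ball volume is π^(n/2)·r^n/Γ(n/2+1). With n=3, r=0.6: V ≈ 0.904779.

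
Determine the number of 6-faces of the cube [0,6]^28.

Choose 6 of 28 axes to span the face (C(28,6) = 376740 ways), then fix each of the remaining 22 coordinates at one of its two extreme values (2^22 = 4194304 ways): 376740·4194304 = 1580162088960.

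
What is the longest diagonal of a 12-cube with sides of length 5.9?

The space diagonal of an n-cube of side s is s√n. Here 5.9·√12 ≈ 20.4382.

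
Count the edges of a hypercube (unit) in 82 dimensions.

The 82-cube has n·2^(n-1) = 82·2^81 = 82·2417851639229258349412352 = 198263834416799184651812864 edges.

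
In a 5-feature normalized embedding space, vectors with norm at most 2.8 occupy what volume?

The n-ball volume is π^(n/2)·r^n/Γ(n/2+1). With n=5, r=2.8: V ≈ 905.917.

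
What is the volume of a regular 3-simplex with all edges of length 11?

Volume = (√2/12) · 11³ = 156.86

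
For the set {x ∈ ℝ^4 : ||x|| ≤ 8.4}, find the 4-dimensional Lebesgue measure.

Volume = π^{4/2}·(8.4)^4/Γ(3) ≈ 24569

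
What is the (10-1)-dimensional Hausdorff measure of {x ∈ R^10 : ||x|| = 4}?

|∂B_10(4)| = 65536·π^5/3 ≈ 6.6851e+06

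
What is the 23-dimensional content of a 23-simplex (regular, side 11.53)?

For a regular n-simplex with edge a, V = (a^n / n!)·√((n+1)/2^n). With a=11.53, n=23: V ≈ 0.172918.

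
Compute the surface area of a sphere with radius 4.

|∂B_3(4)| = 4πr² = 4π·(4)² ≈ 201.062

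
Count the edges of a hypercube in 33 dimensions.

Each of the 2^33 = 8589934592 vertices has degree 33; total edges = 33·2^33/2 = 141733920768.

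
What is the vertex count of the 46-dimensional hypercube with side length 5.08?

Each vertex is a binary string of length 46, so there are 2^46 = 70368744177664.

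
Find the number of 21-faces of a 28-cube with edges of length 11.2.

f_21(28-cube) = (28 choose 21) · 2^7 = 151557120.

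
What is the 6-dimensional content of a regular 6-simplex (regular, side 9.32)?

V = (9.32^6 / 6!) · √((6+1) / 2^6) ≈ 301.038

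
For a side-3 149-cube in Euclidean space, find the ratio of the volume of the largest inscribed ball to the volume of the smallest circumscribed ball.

V_in / V_out = (r_in/r_out)^149 = (1/√149)^149 = 149^(-149/2) ≈ 1.25205e-162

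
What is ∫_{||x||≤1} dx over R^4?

The n-ball volume is π^(n/2)·r^n/Γ(n/2+1). With n=4, r=1: V = π^2/2 ≈ 4.9348.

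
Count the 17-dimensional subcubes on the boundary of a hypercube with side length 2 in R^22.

Choose 17 of 22 axes to span the face (C(22,17) = 26334 ways), then fix each of the remaining 5 coordinates at one of its two extreme values (2^5 = 32 ways): 26334·32 = 842688.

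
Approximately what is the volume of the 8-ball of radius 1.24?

V_8(1.24) = π^(8/2) · (1.24)^8 / Γ(8/2 + 1) ≈ 22.6862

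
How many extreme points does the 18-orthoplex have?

Number of vertices = 2n = 36.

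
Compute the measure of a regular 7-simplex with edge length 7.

Volume = 7^7 · √(8/2^7) / 7! ≈ 40.8503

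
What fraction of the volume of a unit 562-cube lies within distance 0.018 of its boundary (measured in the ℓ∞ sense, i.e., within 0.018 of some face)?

1 - (1 - 2·0.018)^562 = 1 - 0.964^562 ≈ 0.9999999989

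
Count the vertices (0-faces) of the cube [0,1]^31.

Each vertex is a binary string of length 31, so there are 2^31 = 2147483648.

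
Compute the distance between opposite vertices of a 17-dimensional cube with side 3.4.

||(3.4,3.4,...,3.4)|| = √(17)·3.4 ≈ 14.0186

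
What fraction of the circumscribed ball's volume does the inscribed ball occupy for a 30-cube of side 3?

The radii are 3/2 and 3√30/2, so the volume ratio is (1/√30)^30 = 30^{-30/2} ≈ 6.96917e-23.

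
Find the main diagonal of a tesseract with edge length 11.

d = √(11² + 11² + ... + 11²) [4 terms] = √(4·11²) = 11√4 = 22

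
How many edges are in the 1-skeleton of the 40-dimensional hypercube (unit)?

An n-cube has n·2^(n-1) edges. With n = 40: 40·549755813888 = 21990232555520.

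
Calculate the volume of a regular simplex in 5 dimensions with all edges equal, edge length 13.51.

V_5 = √(6) · 13.51^5 / (5! · 2^(5/2)) ≈ 1624.04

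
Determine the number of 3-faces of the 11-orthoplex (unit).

Each 3-face is the convex hull of 4 vertices, one chosen as ±e_i from each of 4 distinct axes: 2^4·C(11,4) = 5280.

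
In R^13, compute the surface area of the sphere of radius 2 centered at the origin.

|∂B_13(2)| = 524288·π^6/10395 ≈ 48489.2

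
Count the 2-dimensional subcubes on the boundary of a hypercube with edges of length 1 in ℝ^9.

Number of 2-faces = C(9,2) · 2^(9-2) = 36 · 128 = 4608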